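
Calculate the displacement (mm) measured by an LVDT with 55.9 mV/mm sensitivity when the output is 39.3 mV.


Displacement = Vout / sensitivity.
d = 39.3 / 55.9
d = 0.703 mm

0.703 mm


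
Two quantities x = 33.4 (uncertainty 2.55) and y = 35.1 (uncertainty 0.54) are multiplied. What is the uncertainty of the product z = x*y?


For a product z = x*y, the relative uncertainty is:
uz/z = sqrt((ux/x)^2 + (uy/y)^2)
Relative uncertainties: ux/x = 2.55/33.4 = 0.076347
uy/y = 0.54/35.1 = 0.015385
z = 33.4 * 35.1 = 1172.3
uz = 1172.3 * sqrt(0.076347^2 + 0.015385^2) = 91.304

91.304


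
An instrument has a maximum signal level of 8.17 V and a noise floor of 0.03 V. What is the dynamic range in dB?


Dynamic range = 20 * log10(Vmax / Vnoise).
DR = 20 * log10(8.17 / 0.03)
DR = 20 * log10(272.33)
DR = 48.7 dB

48.7 dB


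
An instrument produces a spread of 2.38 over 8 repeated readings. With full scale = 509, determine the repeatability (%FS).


Repeatability = (spread / full scale) * 100%.
R = (2.38 / 509) * 100
R = 0.468 %FS

0.468 %FS


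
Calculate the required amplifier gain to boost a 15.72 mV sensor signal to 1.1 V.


Gain = Vout / Vin (converting to same units).
G = 1.1 V / 15.72 mV
G = 1100.0 mV / 15.72 mV
G = 69.97

69.97


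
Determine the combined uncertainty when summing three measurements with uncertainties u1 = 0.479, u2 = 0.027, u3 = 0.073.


For a sum of independent quantities, uc = sqrt(u1^2 + u2^2 + u3^2).
uc = sqrt(0.479^2 + 0.027^2 + 0.073^2)
uc = sqrt(0.229441 + 0.000729 + 0.005329)
uc = 0.4853

0.4853


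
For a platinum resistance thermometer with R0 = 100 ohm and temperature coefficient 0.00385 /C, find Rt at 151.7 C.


The RTD equation: Rt = R0 * (1 + alpha * T).
Rt = 100 * (1 + 0.00385 * 151.7)
Rt = 100 * (1 + 0.584045)
Rt = 100 * 1.584045
Rt = 158.404 ohm

158.404 ohm


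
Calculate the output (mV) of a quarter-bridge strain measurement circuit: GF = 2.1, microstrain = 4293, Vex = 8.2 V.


Quarter bridge output: Vout = (GF * epsilon * Vex) / 4.
Vout = (2.1 * 4293e-6 * 8.2) / 4
Vout = 0.07392546 / 4 V
Vout = 0.01848136 V = 18.4814 mV

18.4814 mV


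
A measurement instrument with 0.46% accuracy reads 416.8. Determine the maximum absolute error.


Absolute error = (accuracy% / 100) * reading.
Error = (0.46 / 100) * 416.8
Error = 0.0046 * 416.8
Error = 1.9173

1.9173


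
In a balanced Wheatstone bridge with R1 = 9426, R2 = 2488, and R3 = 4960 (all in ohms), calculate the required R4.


At balance: R1*R4 = R2*R3, so R4 = R2*R3/R1.
R4 = 2488 * 4960 / 9426
R4 = 12340480 / 9426
R4 = 1309.2 ohm

1309.2 ohm


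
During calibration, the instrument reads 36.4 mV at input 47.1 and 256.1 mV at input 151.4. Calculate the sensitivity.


Sensitivity = (y2 - y1) / (x2 - x1).
S = (256.1 - 36.4) / (151.4 - 47.1)
S = 219.7 / 104.3
S = 2.1064 mV/unit

2.1064 mV/unit


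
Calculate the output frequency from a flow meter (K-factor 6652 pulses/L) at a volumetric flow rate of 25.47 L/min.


Frequency = K * Q / 60 (converting L/min to L/s).
f = 6652 * 25.47 / 60
f = 169426.44 / 60
f = 2823.77 Hz

2823.77 Hz


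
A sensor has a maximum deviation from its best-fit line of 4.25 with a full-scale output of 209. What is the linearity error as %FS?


Linearity error = (max deviation / full scale) * 100%.
Linearity = (4.25 / 209) * 100
Linearity = 2.033 %FS

2.033 %FS


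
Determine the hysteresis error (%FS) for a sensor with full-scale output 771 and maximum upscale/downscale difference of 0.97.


Hysteresis = (max difference / full scale) * 100%.
H = (0.97 / 771) * 100
H = 0.126 %FS

0.126 %FS


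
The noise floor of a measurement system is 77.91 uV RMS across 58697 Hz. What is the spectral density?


Noise spectral density = Vrms / sqrt(BW).
NSD = 77.91 / sqrt(58697)
NSD = 77.91 / 242.2746
NSD = 0.3216 uV/sqrt(Hz)

0.3216 uV/sqrt(Hz)


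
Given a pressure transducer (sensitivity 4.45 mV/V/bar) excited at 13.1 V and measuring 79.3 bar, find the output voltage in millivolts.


Output = sensitivity * Vex * P.
Vout = 4.45 * 13.1 * 79.3
Vout = 58.295 * 79.3
Vout = 4622.79 mV

4622.79 mV


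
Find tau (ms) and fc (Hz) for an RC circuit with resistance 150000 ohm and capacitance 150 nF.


Time constant: tau = R * C.
tau = 150000 * 1.50e-07 = 0.0225 s
tau = 22.5 ms
Cutoff frequency: fc = 1 / (2*pi*R*C).
fc = 1 / (2*pi*0.0225) = 7.07 Hz

tau = 22.5 ms, fc = 7.07 Hz


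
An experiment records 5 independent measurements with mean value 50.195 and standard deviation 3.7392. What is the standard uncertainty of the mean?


The standard uncertainty for Type A evaluation is u = s / sqrt(n).
u = 3.7392 / sqrt(5)
u = 3.7392 / 2.2361
u = 1.6722

1.6722


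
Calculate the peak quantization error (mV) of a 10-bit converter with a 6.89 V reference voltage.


The maximum quantization error is +/- LSB/2.
LSB = Vref / 2^n = 6.89 / 1024 = 0.00672852 V
Max error = LSB / 2 = 0.00672852 / 2 = 0.00336426 V
Max error = 3.3643 mV

3.3643 mV


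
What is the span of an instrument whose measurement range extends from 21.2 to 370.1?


Span = upper range - lower range.
Span = 370.1 - (21.2)
Span = 348.9

348.9


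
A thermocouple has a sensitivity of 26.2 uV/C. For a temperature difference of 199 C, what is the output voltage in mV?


The thermocouple output V = sensitivity * dT.
V = 26.2 uV/C * 199 C
V = 5213.8 uV
V = 5.214 mV

5.214 mV


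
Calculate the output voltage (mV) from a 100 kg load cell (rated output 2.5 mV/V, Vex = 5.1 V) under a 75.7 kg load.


Vout = rated_output * Vex * (load / capacity).
Vout = 2.5 * 5.1 * (75.7 / 100)
Vout = 2.5 * 5.1 * 0.757
Vout = 9.652 mV

9.652 mV


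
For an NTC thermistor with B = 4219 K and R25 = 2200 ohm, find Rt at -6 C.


NTC thermistor equation: Rt = R25 * exp(B * (1/T - 1/T25)).
T in Kelvin: 267.15 K, T25 = 298.15 K
1/T - 1/T25 = 1/267.15 - 1/298.15 = 0.0003892
B * (1/T - 1/T25) = 4219 * 0.0003892 = 1.642
Rt = 2200 * exp(1.642) = 11364.4 ohm

11364.4 ohm


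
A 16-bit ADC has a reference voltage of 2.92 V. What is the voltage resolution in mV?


The resolution (LSB) of an ADC is Vref / 2^n.
LSB = 2.92 / 2^16
LSB = 2.92 / 65536
LSB = 4.456e-05 V = 0.04455566 mV

0.04455566 mV


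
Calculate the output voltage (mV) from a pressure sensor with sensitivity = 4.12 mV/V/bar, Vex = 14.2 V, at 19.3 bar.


Output = sensitivity * Vex * P.
Vout = 4.12 * 14.2 * 19.3
Vout = 58.504 * 19.3
Vout = 1129.13 mV

1129.13 mV


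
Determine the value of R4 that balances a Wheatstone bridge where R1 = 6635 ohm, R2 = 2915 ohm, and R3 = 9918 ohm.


At balance: R1*R4 = R2*R3, so R4 = R2*R3/R1.
R4 = 2915 * 9918 / 6635
R4 = 28910970 / 6635
R4 = 4357.34 ohm

4357.34 ohm


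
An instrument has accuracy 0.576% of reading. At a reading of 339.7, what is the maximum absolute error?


Absolute error = (accuracy% / 100) * reading.
Error = (0.576 / 100) * 339.7
Error = 0.00576 * 339.7
Error = 1.9567

1.9567


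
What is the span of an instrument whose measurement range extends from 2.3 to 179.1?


Span = upper range - lower range.
Span = 179.1 - (2.3)
Span = 176.8

176.8


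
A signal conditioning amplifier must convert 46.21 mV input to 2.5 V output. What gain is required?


Gain = Vout / Vin (converting to same units).
G = 2.5 V / 46.21 mV
G = 2500.0 mV / 46.21 mV
G = 54.1

54.1


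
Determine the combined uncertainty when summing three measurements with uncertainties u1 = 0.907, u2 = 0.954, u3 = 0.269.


For a sum of independent quantities, uc = sqrt(u1^2 + u2^2 + u3^2).
uc = sqrt(0.907^2 + 0.954^2 + 0.269^2)
uc = sqrt(0.822649 + 0.910116 + 0.072361)
uc = 1.3435

1.3435


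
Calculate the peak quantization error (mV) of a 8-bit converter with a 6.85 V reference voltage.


The maximum quantization error is +/- LSB/2.
LSB = Vref / 2^n = 6.85 / 256 = 0.02675781 V
Max error = LSB / 2 = 0.02675781 / 2 = 0.01337891 V
Max error = 13.3789 mV

13.3789 mV


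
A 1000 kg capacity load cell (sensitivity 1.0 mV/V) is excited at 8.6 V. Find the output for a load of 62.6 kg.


Vout = rated_output * Vex * (load / capacity).
Vout = 1.0 * 8.6 * (62.6 / 1000)
Vout = 1.0 * 8.6 * 0.0626
Vout = 0.538 mV

0.538 mV


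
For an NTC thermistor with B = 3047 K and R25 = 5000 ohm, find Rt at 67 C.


NTC thermistor equation: Rt = R25 * exp(B * (1/T - 1/T25)).
T in Kelvin: 340.15 K, T25 = 298.15 K
1/T - 1/T25 = 1/340.15 - 1/298.15 = -0.00041414
B * (1/T - 1/T25) = 3047 * -0.00041414 = -1.2619
Rt = 5000 * exp(-1.2619) = 1415.6 ohm

1415.6 ohm


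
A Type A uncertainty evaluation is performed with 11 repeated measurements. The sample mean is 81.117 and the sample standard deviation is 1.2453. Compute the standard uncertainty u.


The standard uncertainty for Type A evaluation is u = s / sqrt(n).
u = 1.2453 / sqrt(11)
u = 1.2453 / 3.3166
u = 0.3755

0.3755


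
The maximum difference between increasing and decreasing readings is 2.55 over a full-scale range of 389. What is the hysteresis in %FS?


Hysteresis = (max difference / full scale) * 100%.
H = (2.55 / 389) * 100
H = 0.656 %FS

0.656 %FS


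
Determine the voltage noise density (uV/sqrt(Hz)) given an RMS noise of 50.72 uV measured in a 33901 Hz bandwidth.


Noise spectral density = Vrms / sqrt(BW).
NSD = 50.72 / sqrt(33901)
NSD = 50.72 / 184.1222
NSD = 0.2755 uV/sqrt(Hz)

0.2755 uV/sqrt(Hz)


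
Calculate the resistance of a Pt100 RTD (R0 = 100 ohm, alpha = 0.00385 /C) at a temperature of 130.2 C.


The RTD equation: Rt = R0 * (1 + alpha * T).
Rt = 100 * (1 + 0.00385 * 130.2)
Rt = 100 * (1 + 0.50127)
Rt = 100 * 1.50127
Rt = 150.127 ohm

150.127 ohm


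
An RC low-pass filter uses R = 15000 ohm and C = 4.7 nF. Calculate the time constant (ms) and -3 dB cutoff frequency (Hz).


Time constant: tau = R * C.
tau = 15000 * 4.70e-09 = 7.05e-05 s
tau = 0.0705 ms
Cutoff frequency: fc = 1 / (2*pi*R*C).
fc = 1 / (2*pi*7.05e-05) = 2257.52 Hz

tau = 0.0705 ms, fc = 2257.52 Hz


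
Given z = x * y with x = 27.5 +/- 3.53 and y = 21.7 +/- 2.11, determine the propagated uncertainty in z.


For a product z = x*y, the relative uncertainty is:
uz/z = sqrt((ux/x)^2 + (uy/y)^2)
Relative uncertainties: ux/x = 3.53/27.5 = 0.128364
uy/y = 2.11/21.7 = 0.097235
z = 27.5 * 21.7 = 596.8
uz = 596.8 * sqrt(0.128364^2 + 0.097235^2) = 96.097

96.097


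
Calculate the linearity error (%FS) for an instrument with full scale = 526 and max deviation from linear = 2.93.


Linearity error = (max deviation / full scale) * 100%.
Linearity = (2.93 / 526) * 100
Linearity = 0.557 %FS

0.557 %FS


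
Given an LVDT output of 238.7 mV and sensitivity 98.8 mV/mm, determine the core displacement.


Displacement = Vout / sensitivity.
d = 238.7 / 98.8
d = 2.416 mm

2.416 mm


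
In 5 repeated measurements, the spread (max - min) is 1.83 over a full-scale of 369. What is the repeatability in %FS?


Repeatability = (spread / full scale) * 100%.
R = (1.83 / 369) * 100
R = 0.496 %FS

0.496 %FS


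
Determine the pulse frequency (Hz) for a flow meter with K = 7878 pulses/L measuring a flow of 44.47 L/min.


Frequency = K * Q / 60 (converting L/min to L/s).
f = 7878 * 44.47 / 60
f = 350334.66 / 60
f = 5838.91 Hz

5838.91 Hz


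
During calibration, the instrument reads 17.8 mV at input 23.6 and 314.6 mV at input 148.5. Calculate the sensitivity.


Sensitivity = (y2 - y1) / (x2 - x1).
S = (314.6 - 17.8) / (148.5 - 23.6)
S = 296.8 / 124.9
S = 2.3763 mV/unit

2.3763 mV/unit


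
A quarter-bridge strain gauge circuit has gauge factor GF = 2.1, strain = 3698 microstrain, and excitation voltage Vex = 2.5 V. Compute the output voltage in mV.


Quarter bridge output: Vout = (GF * epsilon * Vex) / 4.
Vout = (2.1 * 3698e-6 * 2.5) / 4
Vout = 0.0194145 / 4 V
Vout = 0.00485363 V = 4.8536 mV

4.8536 mV


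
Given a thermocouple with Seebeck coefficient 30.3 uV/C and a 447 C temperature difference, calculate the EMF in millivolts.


The thermocouple output V = sensitivity * dT.
V = 30.3 uV/C * 447 C
V = 13544.1 uV
V = 13.544 mV

13.544 mV


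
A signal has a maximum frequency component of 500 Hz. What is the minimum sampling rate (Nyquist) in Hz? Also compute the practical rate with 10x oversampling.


By Nyquist theorem, fs_min = 2 * fmax.
fs_min = 2 * 500 = 1000 Hz
Practical rate = 10 * fs_min = 10 * 1000 = 10000 Hz

fs_min = 1000 Hz, fs_practical = 10000 Hz


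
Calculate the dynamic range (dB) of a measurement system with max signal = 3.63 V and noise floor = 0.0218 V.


Dynamic range = 20 * log10(Vmax / Vnoise).
DR = 20 * log10(3.63 / 0.0218)
DR = 20 * log10(166.51)
DR = 44.43 dB

44.43 dB


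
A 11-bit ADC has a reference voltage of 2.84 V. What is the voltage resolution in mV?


The resolution (LSB) of an ADC is Vref / 2^n.
LSB = 2.84 / 2^11
LSB = 2.84 / 2048
LSB = 0.00138672 V = 1.38671875 mV

1.38671875 mV


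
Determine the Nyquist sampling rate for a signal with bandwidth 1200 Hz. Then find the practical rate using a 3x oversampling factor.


By Nyquist theorem, fs_min = 2 * fmax.
fs_min = 2 * 1200 = 2400 Hz
Practical rate = 3 * fs_min = 3 * 2400 = 7200 Hz

fs_min = 2400 Hz, fs_practical = 7200 Hz


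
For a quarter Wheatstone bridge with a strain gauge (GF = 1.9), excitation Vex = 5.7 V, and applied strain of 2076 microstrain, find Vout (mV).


Quarter bridge output: Vout = (GF * epsilon * Vex) / 4.
Vout = (1.9 * 2076e-6 * 5.7) / 4
Vout = 0.02248308 / 4 V
Vout = 0.00562077 V = 5.6208 mV

5.6208 mV


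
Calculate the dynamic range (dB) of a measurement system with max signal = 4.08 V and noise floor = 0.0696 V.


Dynamic range = 20 * log10(Vmax / Vnoise).
DR = 20 * log10(4.08 / 0.0696)
DR = 20 * log10(58.62)
DR = 35.36 dB

35.36 dB


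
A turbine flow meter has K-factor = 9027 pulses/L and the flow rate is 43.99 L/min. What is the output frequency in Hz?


Frequency = K * Q / 60 (converting L/min to L/s).
f = 9027 * 43.99 / 60
f = 397097.73 / 60
f = 6618.3 Hz

6618.3 Hz


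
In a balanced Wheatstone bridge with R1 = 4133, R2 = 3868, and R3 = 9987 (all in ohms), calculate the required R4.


At balance: R1*R4 = R2*R3, so R4 = R2*R3/R1.
R4 = 3868 * 9987 / 4133
R4 = 38629716 / 4133
R4 = 9346.65 ohm

9346.65 ohm


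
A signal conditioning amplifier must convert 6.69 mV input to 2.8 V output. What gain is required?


Gain = Vout / Vin (converting to same units).
G = 2.8 V / 6.69 mV
G = 2800.0 mV / 6.69 mV
G = 418.54

418.54


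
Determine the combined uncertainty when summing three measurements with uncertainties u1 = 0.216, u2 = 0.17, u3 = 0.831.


For a sum of independent quantities, uc = sqrt(u1^2 + u2^2 + u3^2).
uc = sqrt(0.216^2 + 0.17^2 + 0.831^2)
uc = sqrt(0.046656 + 0.0289 + 0.690561)
uc = 0.8753

0.8753


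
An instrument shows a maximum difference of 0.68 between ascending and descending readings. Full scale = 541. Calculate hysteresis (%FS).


Hysteresis = (max difference / full scale) * 100%.
H = (0.68 / 541) * 100
H = 0.126 %FS

0.126 %FS


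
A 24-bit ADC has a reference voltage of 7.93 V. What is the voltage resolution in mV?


The resolution (LSB) of an ADC is Vref / 2^n.
LSB = 7.93 / 2^24
LSB = 7.93 / 16777216
LSB = 4.7e-07 V = 0.00047266 mV

0.00047266 mV


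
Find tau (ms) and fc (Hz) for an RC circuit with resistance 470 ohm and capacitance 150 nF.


Time constant: tau = R * C.
tau = 470 * 1.50e-07 = 7.05e-05 s
tau = 0.0705 ms
Cutoff frequency: fc = 1 / (2*pi*R*C).
fc = 1 / (2*pi*7.05e-05) = 2257.52 Hz

tau = 0.0705 ms, fc = 2257.52 Hz


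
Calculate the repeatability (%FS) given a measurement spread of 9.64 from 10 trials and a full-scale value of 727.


Repeatability = (spread / full scale) * 100%.
R = (9.64 / 727) * 100
R = 1.326 %FS

1.326 %FS


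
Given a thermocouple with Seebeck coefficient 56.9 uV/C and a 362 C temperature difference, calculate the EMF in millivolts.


The thermocouple output V = sensitivity * dT.
V = 56.9 uV/C * 362 C
V = 20597.8 uV
V = 20.598 mV

20.598 mV


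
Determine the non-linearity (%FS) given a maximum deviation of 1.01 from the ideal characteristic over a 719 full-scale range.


Linearity error = (max deviation / full scale) * 100%.
Linearity = (1.01 / 719) * 100
Linearity = 0.14 %FS

0.14 %FS


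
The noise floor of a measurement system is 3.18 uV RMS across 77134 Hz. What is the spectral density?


Noise spectral density = Vrms / sqrt(BW).
NSD = 3.18 / sqrt(77134)
NSD = 3.18 / 277.7301
NSD = 0.0114 uV/sqrt(Hz)

0.0114 uV/sqrt(Hz)


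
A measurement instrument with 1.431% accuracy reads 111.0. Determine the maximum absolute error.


Absolute error = (accuracy% / 100) * reading.
Error = (1.431 / 100) * 111.0
Error = 0.01431 * 111.0
Error = 1.5884

1.5884


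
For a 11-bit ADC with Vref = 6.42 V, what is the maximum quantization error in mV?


The maximum quantization error is +/- LSB/2.
LSB = Vref / 2^n = 6.42 / 2048 = 0.00313477 V
Max error = LSB / 2 = 0.00313477 / 2 = 0.00156738 V
Max error = 1.5674 mV

1.5674 mV


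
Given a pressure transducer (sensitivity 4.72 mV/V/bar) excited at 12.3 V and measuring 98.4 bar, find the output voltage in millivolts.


Output = sensitivity * Vex * P.
Vout = 4.72 * 12.3 * 98.4
Vout = 58.056 * 98.4
Vout = 5712.71 mV

5712.71 mV


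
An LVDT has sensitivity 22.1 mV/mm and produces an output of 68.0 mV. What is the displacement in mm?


Displacement = Vout / sensitivity.
d = 68.0 / 22.1
d = 3.077 mm

3.077 mm


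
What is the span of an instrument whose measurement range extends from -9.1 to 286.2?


Span = upper range - lower range.
Span = 286.2 - (-9.1)
Span = 295.3

295.3


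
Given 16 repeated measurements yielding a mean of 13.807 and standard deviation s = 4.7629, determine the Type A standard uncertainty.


The standard uncertainty for Type A evaluation is u = s / sqrt(n).
u = 4.7629 / sqrt(16)
u = 4.7629 / 4.0
u = 1.1907

1.1907


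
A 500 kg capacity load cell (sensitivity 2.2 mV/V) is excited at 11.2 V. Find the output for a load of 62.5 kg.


Vout = rated_output * Vex * (load / capacity).
Vout = 2.2 * 11.2 * (62.5 / 500)
Vout = 2.2 * 11.2 * 0.125
Vout = 3.08 mV

3.08 mV


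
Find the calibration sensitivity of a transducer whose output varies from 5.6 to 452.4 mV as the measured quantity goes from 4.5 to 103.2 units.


Sensitivity = (y2 - y1) / (x2 - x1).
S = (452.4 - 5.6) / (103.2 - 4.5)
S = 446.8 / 98.7
S = 4.5268 mV/unit

4.5268 mV/unit


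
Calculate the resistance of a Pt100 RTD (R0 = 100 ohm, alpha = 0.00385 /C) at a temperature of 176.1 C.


The RTD equation: Rt = R0 * (1 + alpha * T).
Rt = 100 * (1 + 0.00385 * 176.1)
Rt = 100 * (1 + 0.677985)
Rt = 100 * 1.677985
Rt = 167.799 ohm

167.799 ohm


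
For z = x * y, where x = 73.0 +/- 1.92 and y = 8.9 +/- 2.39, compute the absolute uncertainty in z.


For a product z = x*y, the relative uncertainty is:
uz/z = sqrt((ux/x)^2 + (uy/y)^2)
Relative uncertainties: ux/x = 1.92/73.0 = 0.026301
uy/y = 2.39/8.9 = 0.268539
z = 73.0 * 8.9 = 649.7
uz = 649.7 * sqrt(0.026301^2 + 0.268539^2) = 175.305

175.305


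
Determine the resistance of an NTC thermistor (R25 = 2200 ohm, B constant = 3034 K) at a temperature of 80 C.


NTC thermistor equation: Rt = R25 * exp(B * (1/T - 1/T25)).
T in Kelvin: 353.15 K, T25 = 298.15 K
1/T - 1/T25 = 1/353.15 - 1/298.15 = -0.00052236
B * (1/T - 1/T25) = 3034 * -0.00052236 = -1.5848
Rt = 2200 * exp(-1.5848) = 451.0 ohm

451.0 ohm


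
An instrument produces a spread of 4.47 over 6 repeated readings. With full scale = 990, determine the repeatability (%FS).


Repeatability = (spread / full scale) * 100%.
R = (4.47 / 990) * 100
R = 0.452 %FS

0.452 %FS


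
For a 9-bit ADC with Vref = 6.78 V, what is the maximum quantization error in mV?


The maximum quantization error is +/- LSB/2.
LSB = Vref / 2^n = 6.78 / 512 = 0.01324219 V
Max error = LSB / 2 = 0.01324219 / 2 = 0.00662109 V
Max error = 6.6211 mV

6.6211 mV


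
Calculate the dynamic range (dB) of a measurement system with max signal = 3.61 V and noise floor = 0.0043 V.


Dynamic range = 20 * log10(Vmax / Vnoise).
DR = 20 * log10(3.61 / 0.0043)
DR = 20 * log10(839.53)
DR = 58.48 dB

58.48 dB


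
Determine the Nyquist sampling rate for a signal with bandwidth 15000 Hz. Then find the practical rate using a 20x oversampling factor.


By Nyquist theorem, fs_min = 2 * fmax.
fs_min = 2 * 15000 = 30000 Hz
Practical rate = 20 * fs_min = 20 * 30000 = 600000 Hz

fs_min = 30000 Hz, fs_practical = 600000 Hz


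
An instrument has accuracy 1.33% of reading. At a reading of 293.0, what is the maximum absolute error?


Absolute error = (accuracy% / 100) * reading.
Error = (1.33 / 100) * 293.0
Error = 0.0133 * 293.0
Error = 3.8969

3.8969


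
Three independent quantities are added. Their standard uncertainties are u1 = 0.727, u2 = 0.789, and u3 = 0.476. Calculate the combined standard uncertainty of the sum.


For a sum of independent quantities, uc = sqrt(u1^2 + u2^2 + u3^2).
uc = sqrt(0.727^2 + 0.789^2 + 0.476^2)
uc = sqrt(0.528529 + 0.622521 + 0.226576)
uc = 1.1737

1.1737


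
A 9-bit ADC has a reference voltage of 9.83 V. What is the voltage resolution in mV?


The resolution (LSB) of an ADC is Vref / 2^n.
LSB = 9.83 / 2^9
LSB = 9.83 / 512
LSB = 0.01919922 V = 19.19921875 mV

19.19921875 mV


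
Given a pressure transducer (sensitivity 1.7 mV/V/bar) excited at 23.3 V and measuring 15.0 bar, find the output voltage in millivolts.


Output = sensitivity * Vex * P.
Vout = 1.7 * 23.3 * 15.0
Vout = 39.61 * 15.0
Vout = 594.15 mV

594.15 mV


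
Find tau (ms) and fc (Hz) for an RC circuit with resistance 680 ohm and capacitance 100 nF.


Time constant: tau = R * C.
tau = 680 * 1.00e-07 = 6.8e-05 s
tau = 0.068 ms
Cutoff frequency: fc = 1 / (2*pi*R*C).
fc = 1 / (2*pi*6.8e-05) = 2340.51 Hz

tau = 0.068 ms, fc = 2340.51 Hz


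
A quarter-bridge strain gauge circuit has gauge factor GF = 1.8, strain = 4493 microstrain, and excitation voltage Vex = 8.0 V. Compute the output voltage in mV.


Quarter bridge output: Vout = (GF * epsilon * Vex) / 4.
Vout = (1.8 * 4493e-6 * 8.0) / 4
Vout = 0.0646992 / 4 V
Vout = 0.0161748 V = 16.1748 mV

16.1748 mV


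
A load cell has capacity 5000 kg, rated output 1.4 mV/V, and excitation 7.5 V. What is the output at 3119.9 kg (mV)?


Vout = rated_output * Vex * (load / capacity).
Vout = 1.4 * 7.5 * (3119.9 / 5000)
Vout = 1.4 * 7.5 * 0.62398
Vout = 6.552 mV

6.552 mV


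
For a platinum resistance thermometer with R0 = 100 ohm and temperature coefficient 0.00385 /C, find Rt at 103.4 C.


The RTD equation: Rt = R0 * (1 + alpha * T).
Rt = 100 * (1 + 0.00385 * 103.4)
Rt = 100 * (1 + 0.39809)
Rt = 100 * 1.39809
Rt = 139.809 ohm

139.809 ohm


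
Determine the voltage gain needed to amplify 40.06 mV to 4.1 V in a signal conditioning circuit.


Gain = Vout / Vin (converting to same units).
G = 4.1 V / 40.06 mV
G = 4100.0 mV / 40.06 mV
G = 102.35

102.35


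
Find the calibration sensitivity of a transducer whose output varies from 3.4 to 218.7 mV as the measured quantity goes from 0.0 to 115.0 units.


Sensitivity = (y2 - y1) / (x2 - x1).
S = (218.7 - 3.4) / (115.0 - 0.0)
S = 215.3 / 115.0
S = 1.8722 mV/unit

1.8722 mV/unit


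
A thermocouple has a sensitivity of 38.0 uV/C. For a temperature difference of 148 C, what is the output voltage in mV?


The thermocouple output V = sensitivity * dT.
V = 38.0 uV/C * 148 C
V = 5624.0 uV
V = 5.624 mV

5.624 mV


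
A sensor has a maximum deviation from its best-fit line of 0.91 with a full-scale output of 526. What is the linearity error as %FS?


Linearity error = (max deviation / full scale) * 100%.
Linearity = (0.91 / 526) * 100
Linearity = 0.173 %FS

0.173 %FS


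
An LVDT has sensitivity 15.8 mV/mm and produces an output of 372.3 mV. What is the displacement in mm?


Displacement = Vout / sensitivity.
d = 372.3 / 15.8
d = 23.563 mm

23.563 mm


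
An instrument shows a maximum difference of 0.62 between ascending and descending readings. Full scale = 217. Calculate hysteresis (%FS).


Hysteresis = (max difference / full scale) * 100%.
H = (0.62 / 217) * 100
H = 0.286 %FS

0.286 %FS


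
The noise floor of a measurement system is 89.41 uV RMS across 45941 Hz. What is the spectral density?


Noise spectral density = Vrms / sqrt(BW).
NSD = 89.41 / sqrt(45941)
NSD = 89.41 / 214.3385
NSD = 0.4171 uV/sqrt(Hz)

0.4171 uV/sqrt(Hz)


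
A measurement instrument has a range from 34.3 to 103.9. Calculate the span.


Span = upper range - lower range.
Span = 103.9 - (34.3)
Span = 69.6

69.6


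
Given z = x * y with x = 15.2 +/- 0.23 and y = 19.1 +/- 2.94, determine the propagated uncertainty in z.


For a product z = x*y, the relative uncertainty is:
uz/z = sqrt((ux/x)^2 + (uy/y)^2)
Relative uncertainties: ux/x = 0.23/15.2 = 0.015132
uy/y = 2.94/19.1 = 0.153927
z = 15.2 * 19.1 = 290.3
uz = 290.3 * sqrt(0.015132^2 + 0.153927^2) = 44.903

44.903


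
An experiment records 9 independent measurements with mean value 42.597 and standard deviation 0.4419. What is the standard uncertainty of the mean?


The standard uncertainty for Type A evaluation is u = s / sqrt(n).
u = 0.4419 / sqrt(9)
u = 0.4419 / 3.0
u = 0.1473

0.1473


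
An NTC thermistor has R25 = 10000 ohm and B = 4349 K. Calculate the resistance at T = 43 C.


NTC thermistor equation: Rt = R25 * exp(B * (1/T - 1/T25)).
T in Kelvin: 316.15 K, T25 = 298.15 K
1/T - 1/T25 = 1/316.15 - 1/298.15 = -0.00019096
B * (1/T - 1/T25) = 4349 * -0.00019096 = -0.8305
Rt = 10000 * exp(-0.8305) = 4358.4 ohm

4358.4 ohm


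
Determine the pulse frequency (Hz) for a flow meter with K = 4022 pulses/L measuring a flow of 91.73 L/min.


Frequency = K * Q / 60 (converting L/min to L/s).
f = 4022 * 91.73 / 60
f = 368938.06 / 60
f = 6148.97 Hz

6148.97 Hz


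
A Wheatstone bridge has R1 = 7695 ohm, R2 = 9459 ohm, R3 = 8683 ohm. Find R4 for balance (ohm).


At balance: R1*R4 = R2*R3, so R4 = R2*R3/R1.
R4 = 9459 * 8683 / 7695
R4 = 82132497 / 7695
R4 = 10673.49 ohm

10673.49 ohm


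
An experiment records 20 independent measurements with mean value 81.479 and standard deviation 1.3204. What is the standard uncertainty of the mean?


The standard uncertainty for Type A evaluation is u = s / sqrt(n).
u = 1.3204 / sqrt(20)
u = 1.3204 / 4.4721
u = 0.2953

0.2953


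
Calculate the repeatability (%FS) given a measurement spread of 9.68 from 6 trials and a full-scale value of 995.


Repeatability = (spread / full scale) * 100%.
R = (9.68 / 995) * 100
R = 0.973 %FS

0.973 %FS


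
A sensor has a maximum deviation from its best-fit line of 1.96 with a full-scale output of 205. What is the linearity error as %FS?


Linearity error = (max deviation / full scale) * 100%.
Linearity = (1.96 / 205) * 100
Linearity = 0.956 %FS

0.956 %FS


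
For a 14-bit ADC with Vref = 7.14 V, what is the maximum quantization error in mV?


The maximum quantization error is +/- LSB/2.
LSB = Vref / 2^n = 7.14 / 16384 = 0.00043579 V
Max error = LSB / 2 = 0.00043579 / 2 = 0.0002179 V
Max error = 0.2179 mV

0.2179 mV


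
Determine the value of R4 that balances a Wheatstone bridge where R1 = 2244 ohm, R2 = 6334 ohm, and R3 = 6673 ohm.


At balance: R1*R4 = R2*R3, so R4 = R2*R3/R1.
R4 = 6334 * 6673 / 2244
R4 = 42266782 / 2244
R4 = 18835.46 ohm

18835.46 ohm


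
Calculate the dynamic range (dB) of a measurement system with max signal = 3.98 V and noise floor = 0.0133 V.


Dynamic range = 20 * log10(Vmax / Vnoise).
DR = 20 * log10(3.98 / 0.0133)
DR = 20 * log10(299.25)
DR = 49.52 dB

49.52 dB


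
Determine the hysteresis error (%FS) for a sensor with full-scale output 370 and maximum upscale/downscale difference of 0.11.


Hysteresis = (max difference / full scale) * 100%.
H = (0.11 / 370) * 100
H = 0.03 %FS

0.03 %FS


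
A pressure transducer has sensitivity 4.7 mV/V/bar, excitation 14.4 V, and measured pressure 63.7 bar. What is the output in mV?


Output = sensitivity * Vex * P.
Vout = 4.7 * 14.4 * 63.7
Vout = 67.68 * 63.7
Vout = 4311.22 mV

4311.22 mV


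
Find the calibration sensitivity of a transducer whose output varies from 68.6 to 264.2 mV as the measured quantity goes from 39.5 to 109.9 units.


Sensitivity = (y2 - y1) / (x2 - x1).
S = (264.2 - 68.6) / (109.9 - 39.5)
S = 195.6 / 70.4
S = 2.7784 mV/unit

2.7784 mV/unit


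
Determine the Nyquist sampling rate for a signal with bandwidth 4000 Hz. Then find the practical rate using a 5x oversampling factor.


By Nyquist theorem, fs_min = 2 * fmax.
fs_min = 2 * 4000 = 8000 Hz
Practical rate = 5 * fs_min = 5 * 8000 = 40000 Hz

fs_min = 8000 Hz, fs_practical = 40000 Hz


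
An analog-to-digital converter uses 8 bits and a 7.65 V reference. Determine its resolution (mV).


The resolution (LSB) of an ADC is Vref / 2^n.
LSB = 7.65 / 2^8
LSB = 7.65 / 256
LSB = 0.02988281 V = 29.8828125 mV

29.8828125 mV


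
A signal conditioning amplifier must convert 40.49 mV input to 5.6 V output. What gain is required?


Gain = Vout / Vin (converting to same units).
G = 5.6 V / 40.49 mV
G = 5600.0 mV / 40.49 mV
G = 138.31

138.31


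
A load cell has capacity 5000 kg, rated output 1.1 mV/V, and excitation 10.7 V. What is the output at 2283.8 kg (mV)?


Vout = rated_output * Vex * (load / capacity).
Vout = 1.1 * 10.7 * (2283.8 / 5000)
Vout = 1.1 * 10.7 * 0.45676
Vout = 5.376 mV

5.376 mV


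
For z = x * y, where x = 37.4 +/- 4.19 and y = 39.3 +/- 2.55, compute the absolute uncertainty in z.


For a product z = x*y, the relative uncertainty is:
uz/z = sqrt((ux/x)^2 + (uy/y)^2)
Relative uncertainties: ux/x = 4.19/37.4 = 0.112032
uy/y = 2.55/39.3 = 0.064885
z = 37.4 * 39.3 = 1469.8
uz = 1469.8 * sqrt(0.112032^2 + 0.064885^2) = 190.291

190.291


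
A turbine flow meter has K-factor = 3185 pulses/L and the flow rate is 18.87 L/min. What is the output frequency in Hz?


Frequency = K * Q / 60 (converting L/min to L/s).
f = 3185 * 18.87 / 60
f = 60100.95 / 60
f = 1001.68 Hz

1001.68 Hz


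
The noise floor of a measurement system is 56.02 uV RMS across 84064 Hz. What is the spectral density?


Noise spectral density = Vrms / sqrt(BW).
NSD = 56.02 / sqrt(84064)
NSD = 56.02 / 289.9379
NSD = 0.1932 uV/sqrt(Hz)

0.1932 uV/sqrt(Hz)


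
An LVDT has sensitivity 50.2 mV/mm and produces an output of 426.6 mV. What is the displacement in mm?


Displacement = Vout / sensitivity.
d = 426.6 / 50.2
d = 8.498 mm

8.498 mm


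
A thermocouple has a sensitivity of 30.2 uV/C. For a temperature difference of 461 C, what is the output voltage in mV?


The thermocouple output V = sensitivity * dT.
V = 30.2 uV/C * 461 C
V = 13922.2 uV
V = 13.922 mV

13.922 mV


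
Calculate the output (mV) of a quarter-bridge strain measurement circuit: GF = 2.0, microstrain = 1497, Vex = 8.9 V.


Quarter bridge output: Vout = (GF * epsilon * Vex) / 4.
Vout = (2.0 * 1497e-6 * 8.9) / 4
Vout = 0.0266466 / 4 V
Vout = 0.00666165 V = 6.6616 mV

6.6616 mV


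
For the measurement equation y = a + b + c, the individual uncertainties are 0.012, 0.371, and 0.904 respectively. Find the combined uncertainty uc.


For a sum of independent quantities, uc = sqrt(u1^2 + u2^2 + u3^2).
uc = sqrt(0.012^2 + 0.371^2 + 0.904^2)
uc = sqrt(0.000144 + 0.137641 + 0.817216)
uc = 0.9772

0.9772


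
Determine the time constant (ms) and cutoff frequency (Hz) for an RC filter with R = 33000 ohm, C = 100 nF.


Time constant: tau = R * C.
tau = 33000 * 1.00e-07 = 0.0033 s
tau = 3.3 ms
Cutoff frequency: fc = 1 / (2*pi*R*C).
fc = 1 / (2*pi*0.0033) = 48.23 Hz

tau = 3.3 ms, fc = 48.23 Hz


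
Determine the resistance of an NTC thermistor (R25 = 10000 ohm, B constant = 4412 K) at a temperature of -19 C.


NTC thermistor equation: Rt = R25 * exp(B * (1/T - 1/T25)).
T in Kelvin: 254.15 K, T25 = 298.15 K
1/T - 1/T25 = 1/254.15 - 1/298.15 = 0.00058067
B * (1/T - 1/T25) = 4412 * 0.00058067 = 2.5619
Rt = 10000 * exp(2.5619) = 129605.0 ohm

129605.0 ohm


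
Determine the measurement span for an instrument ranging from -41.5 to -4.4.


Span = upper range - lower range.
Span = -4.4 - (-41.5)
Span = 37.1

37.1


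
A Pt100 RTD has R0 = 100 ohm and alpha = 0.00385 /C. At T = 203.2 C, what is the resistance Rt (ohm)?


The RTD equation: Rt = R0 * (1 + alpha * T).
Rt = 100 * (1 + 0.00385 * 203.2)
Rt = 100 * (1 + 0.78232)
Rt = 100 * 1.78232
Rt = 178.232 ohm

178.232 ohm


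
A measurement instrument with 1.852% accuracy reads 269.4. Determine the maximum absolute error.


Absolute error = (accuracy% / 100) * reading.
Error = (1.852 / 100) * 269.4
Error = 0.01852 * 269.4
Error = 4.9893

4.9893


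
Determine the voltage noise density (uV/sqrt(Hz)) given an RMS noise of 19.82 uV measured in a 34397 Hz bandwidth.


Noise spectral density = Vrms / sqrt(BW).
NSD = 19.82 / sqrt(34397)
NSD = 19.82 / 185.4643
NSD = 0.1069 uV/sqrt(Hz)

0.1069 uV/sqrt(Hz)


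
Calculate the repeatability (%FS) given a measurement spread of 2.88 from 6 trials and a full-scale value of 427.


Repeatability = (spread / full scale) * 100%.
R = (2.88 / 427) * 100
R = 0.674 %FS

0.674 %FS


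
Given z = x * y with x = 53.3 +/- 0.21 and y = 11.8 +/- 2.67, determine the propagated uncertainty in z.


For a product z = x*y, the relative uncertainty is:
uz/z = sqrt((ux/x)^2 + (uy/y)^2)
Relative uncertainties: ux/x = 0.21/53.3 = 0.00394
uy/y = 2.67/11.8 = 0.226271
z = 53.3 * 11.8 = 628.9
uz = 628.9 * sqrt(0.00394^2 + 0.226271^2) = 142.333

142.333


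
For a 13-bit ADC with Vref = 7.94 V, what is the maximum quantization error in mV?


The maximum quantization error is +/- LSB/2.
LSB = Vref / 2^n = 7.94 / 8192 = 0.00096924 V
Max error = LSB / 2 = 0.00096924 / 2 = 0.00048462 V
Max error = 0.4846 mV

0.4846 mV


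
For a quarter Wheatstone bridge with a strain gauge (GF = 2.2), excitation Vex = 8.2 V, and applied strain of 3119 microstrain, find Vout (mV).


Quarter bridge output: Vout = (GF * epsilon * Vex) / 4.
Vout = (2.2 * 3119e-6 * 8.2) / 4
Vout = 0.05626676 / 4 V
Vout = 0.01406669 V = 14.0667 mV

14.0667 mV


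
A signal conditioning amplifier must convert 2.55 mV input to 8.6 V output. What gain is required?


Gain = Vout / Vin (converting to same units).
G = 8.6 V / 2.55 mV
G = 8600.0 mV / 2.55 mV
G = 3372.55

3372.55


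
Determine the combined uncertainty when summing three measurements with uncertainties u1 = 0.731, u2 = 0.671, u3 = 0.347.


For a sum of independent quantities, uc = sqrt(u1^2 + u2^2 + u3^2).
uc = sqrt(0.731^2 + 0.671^2 + 0.347^2)
uc = sqrt(0.534361 + 0.450241 + 0.120409)
uc = 1.0512

1.0512


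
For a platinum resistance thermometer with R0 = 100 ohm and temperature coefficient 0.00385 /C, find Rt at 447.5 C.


The RTD equation: Rt = R0 * (1 + alpha * T).
Rt = 100 * (1 + 0.00385 * 447.5)
Rt = 100 * (1 + 1.722875)
Rt = 100 * 2.722875
Rt = 272.288 ohm

272.288 ohm


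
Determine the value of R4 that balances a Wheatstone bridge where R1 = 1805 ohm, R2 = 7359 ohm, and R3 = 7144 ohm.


At balance: R1*R4 = R2*R3, so R4 = R2*R3/R1.
R4 = 7359 * 7144 / 1805
R4 = 52572696 / 1805
R4 = 29126.15 ohm

29126.15 ohm


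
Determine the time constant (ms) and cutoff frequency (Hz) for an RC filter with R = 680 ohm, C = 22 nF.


Time constant: tau = R * C.
tau = 680 * 2.20e-08 = 1.496e-05 s
tau = 0.015 ms
Cutoff frequency: fc = 1 / (2*pi*R*C).
fc = 1 / (2*pi*1.496e-05) = 10638.7 Hz

tau = 0.015 ms, fc = 10638.7 Hz


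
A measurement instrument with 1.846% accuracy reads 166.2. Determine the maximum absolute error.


Absolute error = (accuracy% / 100) * reading.
Error = (1.846 / 100) * 166.2
Error = 0.01846 * 166.2
Error = 3.0681

3.0681


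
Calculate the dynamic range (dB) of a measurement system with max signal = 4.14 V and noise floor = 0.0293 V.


Dynamic range = 20 * log10(Vmax / Vnoise).
DR = 20 * log10(4.14 / 0.0293)
DR = 20 * log10(141.3)
DR = 43.0 dB

43.0 dB


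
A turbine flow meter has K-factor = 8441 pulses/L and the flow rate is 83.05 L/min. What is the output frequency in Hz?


Frequency = K * Q / 60 (converting L/min to L/s).
f = 8441 * 83.05 / 60
f = 701025.05 / 60
f = 11683.75 Hz

11683.75 Hz


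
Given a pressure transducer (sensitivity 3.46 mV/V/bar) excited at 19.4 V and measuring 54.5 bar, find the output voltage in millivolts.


Output = sensitivity * Vex * P.
Vout = 3.46 * 19.4 * 54.5
Vout = 67.124 * 54.5
Vout = 3658.26 mV

3658.26 mV


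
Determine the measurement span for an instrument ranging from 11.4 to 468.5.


Span = upper range - lower range.
Span = 468.5 - (11.4)
Span = 457.1

457.1


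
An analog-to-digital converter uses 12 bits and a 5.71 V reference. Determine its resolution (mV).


The resolution (LSB) of an ADC is Vref / 2^n.
LSB = 5.71 / 2^12
LSB = 5.71 / 4096
LSB = 0.00139404 V = 1.39404297 mV

1.39404297 mV


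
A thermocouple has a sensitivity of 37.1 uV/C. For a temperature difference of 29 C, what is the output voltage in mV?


The thermocouple output V = sensitivity * dT.
V = 37.1 uV/C * 29 C
V = 1075.9 uV
V = 1.076 mV

1.076 mV


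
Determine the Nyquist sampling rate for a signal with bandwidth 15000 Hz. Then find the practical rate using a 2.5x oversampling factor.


By Nyquist theorem, fs_min = 2 * fmax.
fs_min = 2 * 15000 = 30000 Hz
Practical rate = 2.5 * fs_min = 2.5 * 30000 = 75000 Hz

fs_min = 30000 Hz, fs_practical = 75000 Hz


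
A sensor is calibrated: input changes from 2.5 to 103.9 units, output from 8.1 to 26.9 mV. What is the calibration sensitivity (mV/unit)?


Sensitivity = (y2 - y1) / (x2 - x1).
S = (26.9 - 8.1) / (103.9 - 2.5)
S = 18.8 / 101.4
S = 0.1854 mV/unit

0.1854 mV/unit


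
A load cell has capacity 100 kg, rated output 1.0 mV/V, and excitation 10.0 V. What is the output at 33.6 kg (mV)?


Vout = rated_output * Vex * (load / capacity).
Vout = 1.0 * 10.0 * (33.6 / 100)
Vout = 1.0 * 10.0 * 0.336
Vout = 3.36 mV

3.36 mV


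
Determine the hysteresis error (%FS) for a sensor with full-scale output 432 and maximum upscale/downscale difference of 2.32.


Hysteresis = (max difference / full scale) * 100%.
H = (2.32 / 432) * 100
H = 0.537 %FS

0.537 %FS


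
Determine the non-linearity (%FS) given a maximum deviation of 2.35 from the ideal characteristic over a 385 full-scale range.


Linearity error = (max deviation / full scale) * 100%.
Linearity = (2.35 / 385) * 100
Linearity = 0.61 %FS

0.61 %FS


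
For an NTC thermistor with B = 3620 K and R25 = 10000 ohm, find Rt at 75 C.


NTC thermistor equation: Rt = R25 * exp(B * (1/T - 1/T25)).
T in Kelvin: 348.15 K, T25 = 298.15 K
1/T - 1/T25 = 1/348.15 - 1/298.15 = -0.00048169
B * (1/T - 1/T25) = 3620 * -0.00048169 = -1.7437
Rt = 10000 * exp(-1.7437) = 1748.7 ohm

1748.7 ohm


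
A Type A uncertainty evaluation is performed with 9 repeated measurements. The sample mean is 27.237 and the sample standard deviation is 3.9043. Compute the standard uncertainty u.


The standard uncertainty for Type A evaluation is u = s / sqrt(n).
u = 3.9043 / sqrt(9)
u = 3.9043 / 3.0
u = 1.3014

1.3014


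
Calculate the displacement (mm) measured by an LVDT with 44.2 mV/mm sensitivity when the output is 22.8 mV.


Displacement = Vout / sensitivity.
d = 22.8 / 44.2
d = 0.516 mm

0.516 mm


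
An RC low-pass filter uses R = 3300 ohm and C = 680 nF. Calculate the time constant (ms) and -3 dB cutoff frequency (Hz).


Time constant: tau = R * C.
tau = 3300 * 6.80e-07 = 0.002244 s
tau = 2.244 ms
Cutoff frequency: fc = 1 / (2*pi*R*C).
fc = 1 / (2*pi*0.002244) = 70.92 Hz

tau = 2.244 ms, fc = 70.92 Hz


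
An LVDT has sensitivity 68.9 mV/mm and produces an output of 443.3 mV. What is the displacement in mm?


Displacement = Vout / sensitivity.
d = 443.3 / 68.9
d = 6.434 mm

6.434 mm


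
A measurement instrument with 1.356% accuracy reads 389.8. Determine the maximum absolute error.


Absolute error = (accuracy% / 100) * reading.
Error = (1.356 / 100) * 389.8
Error = 0.01356 * 389.8
Error = 5.2857

5.2857
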